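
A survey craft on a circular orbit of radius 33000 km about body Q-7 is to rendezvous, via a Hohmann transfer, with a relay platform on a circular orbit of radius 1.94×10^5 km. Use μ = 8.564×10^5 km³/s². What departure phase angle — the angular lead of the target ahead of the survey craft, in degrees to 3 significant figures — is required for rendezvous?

φ = 99.5°

The Hohmann ellipse has a_t = (r₁ + r₂)/2 = 1.135×10^5 km.
Transfer time t = π√(a_t³/μ) = 1.29809×10^5 s.
The target's mean motion on its circular orbit is ω₂ = √(μ/r₂³) = 1.08302×10^-5 rad/s.
Angle swept by the target during transfer: ω₂·t = 1.405857 rad = 80.5497°.
Arrival is 180° from departure on the ellipse, so φ = 180° − 80.5497° = 99.5°.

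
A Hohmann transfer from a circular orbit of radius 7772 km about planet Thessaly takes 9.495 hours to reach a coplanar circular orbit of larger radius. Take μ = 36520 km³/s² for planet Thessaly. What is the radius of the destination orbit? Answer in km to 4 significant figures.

r₂ = 24810 km

Transfer time t = 9.495 hours = 34182 s, and t = π√(a_t³/μ).
So a_t = (μ t²/π²)^(1/3) = (36520 × (34182)² / π²)^(1/3) = 16291 km.
Since a_t = (r₁ + r₂)/2, r₂ = 2a_t − r₁ = 2×16291 − 7772 = 24810 km.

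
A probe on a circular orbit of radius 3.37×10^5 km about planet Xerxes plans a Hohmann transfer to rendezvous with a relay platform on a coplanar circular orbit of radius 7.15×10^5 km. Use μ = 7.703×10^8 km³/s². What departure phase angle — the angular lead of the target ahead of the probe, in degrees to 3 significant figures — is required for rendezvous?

φ = 66.4°

Semi-major axis of the transfer orbit: a_t = (3.370×10^5 + 7.150×10^5)/2 = 5.260×10^5 km.
The half-period of the transfer ellipse is t = π√(a_t³/μ) = 43180 s.
The target's mean motion on its circular orbit is ω₂ = √(μ/r₂³) = 4.591×10^-5 rad/s.
Angle swept by the target during transfer: ω₂·t = 1.982 rad = 113.6°.
Arrival is 180° from departure on the ellipse, so φ = 180° − 113.6° = 66.4°.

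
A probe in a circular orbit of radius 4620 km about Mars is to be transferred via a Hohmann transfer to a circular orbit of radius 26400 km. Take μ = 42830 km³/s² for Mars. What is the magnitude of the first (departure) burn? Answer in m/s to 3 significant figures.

Δv₁ = 928 m/s

Semi-major axis of the transfer orbit: a_t = (4620 + 26400)/2 = 15510 km.
On the circular orbit at r = 4620 km, v_c = √(μ/r) = 3.0448 km/s.
Vis-viva on the transfer ellipse at r = 4620 km gives v_t = √[μ(2/r − 1/a_t)] = 3.9724 km/s.
Δv₁ = |v_t − v_c| = |3.9724 − 3.0448| = 0.9276 km/s.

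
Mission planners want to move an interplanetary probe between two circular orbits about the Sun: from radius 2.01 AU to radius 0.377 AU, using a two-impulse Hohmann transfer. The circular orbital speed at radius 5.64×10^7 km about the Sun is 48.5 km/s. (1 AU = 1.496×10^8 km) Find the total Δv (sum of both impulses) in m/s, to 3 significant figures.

From the circular-orbit relation v² = μ/r at r = 5.64×10^7 km: μ = v²r = (48.5)² × 5.64×10^7 = 1.32667×10^11 km³/s².
In km: r₁ = 2.01 × 1.496×10^8 = 3.00696×10^8 km; r₂ = 0.377 × 1.496×10^8 = 5.63992×10^7 km.
Transfer-ellipse semi-major axis a_t = (r₁ + r₂)/2 = (3.00696×10^8 + 5.63992×10^7)/2 = 1.785476×10^8 km.
At r₁ the circular-orbit speed is v₁ = √(μ/r₁) = 21.0047 km/s.
On the transfer ellipse at r₁, v² = μ(2/r − 1/a) gives v_a = √[μ(2/r₁ − 1/a_t)] = 11.8053 km/s.
First burn Δv₁ = |v_a − v₁| = 9.199 km/s.
At r₂, v₂ = √(μ/r₂) = 48.50 km/s.
Transfer-orbit speed at r₂: v_p = √[μ(2/r₂ − 1/a_t)] = 62.94 km/s.
Second burn Δv₂ = |v₂ − v_p| = 14.44 km/s.
Δv = Δv₁ + Δv₂ = 9.199 + 14.44 = 23.64 km/s.

Δv = 23600 m/s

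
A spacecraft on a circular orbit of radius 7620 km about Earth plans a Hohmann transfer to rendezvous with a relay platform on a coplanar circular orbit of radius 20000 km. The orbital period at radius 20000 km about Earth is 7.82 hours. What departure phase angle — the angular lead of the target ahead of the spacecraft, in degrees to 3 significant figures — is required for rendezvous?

φ = 76.7°

From Kepler's third law T² = 4π²r³/μ at r = 20000 km, T = 7.82 hours = 7.82 × 3600 s = 28152 s: μ = 4π²r³/T² = 3.98503×10^5 km³/s².
Transfer-ellipse semi-major axis a_t = (r₁ + r₂)/2 = (7620 + 20000)/2 = 13810 km.
Transfer time t = π√(a_t³/μ) = 8077 s.
The target's mean motion on its circular orbit is ω₂ = √(μ/r₂³) = 2.232×10^-4 rad/s.
Angle swept by the target during transfer: ω₂·t = 1.803 rad = 103.3°.
The spacecraft traverses 180° on the transfer ellipse, so the target must lead by 180° − 103.3° = 76.7°.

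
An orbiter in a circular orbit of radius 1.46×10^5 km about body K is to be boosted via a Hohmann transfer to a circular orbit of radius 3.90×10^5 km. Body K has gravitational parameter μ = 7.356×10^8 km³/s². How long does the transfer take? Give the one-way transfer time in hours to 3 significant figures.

t = 4.46 hours

Transfer-ellipse semi-major axis a_t = (r₁ + r₂)/2 = (1.460×10^5 + 3.900×10^5)/2 = 2.680×10^5 km.
Transfer time t = π√(a_t³/μ) = π√((2.680×10^5)³ / 7.356×10^8) = 16070 s.
Converting: 16070 s ÷ 3600 s/hour = 4.46 hours.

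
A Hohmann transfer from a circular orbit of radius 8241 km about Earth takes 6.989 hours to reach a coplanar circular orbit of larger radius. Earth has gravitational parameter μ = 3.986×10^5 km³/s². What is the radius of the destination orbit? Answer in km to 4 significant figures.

r₂ = 50680 km

Transfer time t = 6.989 hours = 25160.4 s, and t = π√(a_t³/μ).
So a_t = (μ t²/π²)^(1/3) = (3.986×10^5 × (25160.4)² / π²)^(1/3) = 29459 km.
Since a_t = (r₁ + r₂)/2, r₂ = 2a_t − r₁ = 2×29459 − 8241 = 50677 km.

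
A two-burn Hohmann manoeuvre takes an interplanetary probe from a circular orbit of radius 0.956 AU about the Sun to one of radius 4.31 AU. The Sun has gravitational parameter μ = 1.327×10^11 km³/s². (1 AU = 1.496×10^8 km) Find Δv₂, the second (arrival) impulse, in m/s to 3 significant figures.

Δv₂ = 5700 m/s

In km: r₁ = 0.956 × 1.496×10^8 = 1.430176×10^8 km; r₂ = 4.31 × 1.496×10^8 = 6.44776×10^8 km.
Transfer-ellipse semi-major axis a_t = (r₁ + r₂)/2 = (1.430176×10^8 + 6.44776×10^8)/2 = 3.938968×10^8 km.
Circular speed at r = 6.44776×10^8 km: v_c = √(μ/r) = 14.346 km/s.
Vis-viva on the transfer ellipse at r = 6.44776×10^8 km gives v_t = √[μ(2/r − 1/a_t)] = 8.6444 km/s.
Δv₂ = |v_t − v_c| = |8.6444 − 14.346| = 5.702 km/s.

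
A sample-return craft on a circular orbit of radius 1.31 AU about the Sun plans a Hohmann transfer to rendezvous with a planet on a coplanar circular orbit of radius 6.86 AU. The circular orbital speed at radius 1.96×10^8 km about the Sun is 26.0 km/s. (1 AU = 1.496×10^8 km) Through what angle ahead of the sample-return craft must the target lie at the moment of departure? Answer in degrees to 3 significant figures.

From the circular-orbit relation v² = μ/r at r = 1.96×10^8 km: μ = v²r = (26.0)² × 1.96×10^8 = 1.32496×10^11 km³/s².
In km: r₁ = 1.31 × 1.496×10^8 = 1.95976×10^8 km; r₂ = 6.86 × 1.496×10^8 = 1.026256×10^9 km.
The Hohmann ellipse has a_t = (r₁ + r₂)/2 = 6.11116×10^8 km.
Transfer time t = π√(a_t³/μ) = 1.30387×10^8 s.
Target angular speed ω₂ = √(μ/r₂³) = 1.10718×10^-8 rad/s.
Angle swept by the target during transfer: ω₂·t = 1.4436 rad = 82.71°.
Arrival is 180° from departure on the ellipse, so φ = 180° − 82.71° = 97.3°.

φ = 97.3°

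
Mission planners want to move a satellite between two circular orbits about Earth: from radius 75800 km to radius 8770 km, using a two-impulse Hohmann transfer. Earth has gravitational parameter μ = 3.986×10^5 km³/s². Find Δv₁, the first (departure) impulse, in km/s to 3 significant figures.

Δv₁ = 1.25 km/s

Semi-major axis of the transfer orbit: a_t = (75800 + 8770)/2 = 42285 km.
Circular speed at r = 75800 km: v_c = √(μ/r) = 2.293 km/s.
Vis-viva on the transfer ellipse at r = 75800 km gives v_t = √[μ(2/r − 1/a_t)] = 1.044 km/s.
Δv₁ = |v_t − v_c| = |1.044 − 2.293| = 1.249 km/s.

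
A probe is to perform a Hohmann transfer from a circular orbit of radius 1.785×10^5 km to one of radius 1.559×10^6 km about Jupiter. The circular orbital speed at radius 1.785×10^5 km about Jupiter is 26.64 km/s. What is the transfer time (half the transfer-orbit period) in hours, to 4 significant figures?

From the circular-orbit relation v² = μ/r at r = 1.785×10^5 km: μ = v²r = (26.64)² × 1.785×10^5 = 1.26680×10^8 km³/s².
Semi-major axis of the transfer orbit: a_t = (1.785×10^5 + 1.559×10^6)/2 = 8.6875×10^5 km.
Transfer time t = π√(a_t³/μ) = π√((8.6875×10^5)³ / 1.26680×10^8) = 2.260×10^5 s.
Converting: 2.260×10^5 s ÷ 3600 s/hour = 62.78 hours.

t = 62.78 hours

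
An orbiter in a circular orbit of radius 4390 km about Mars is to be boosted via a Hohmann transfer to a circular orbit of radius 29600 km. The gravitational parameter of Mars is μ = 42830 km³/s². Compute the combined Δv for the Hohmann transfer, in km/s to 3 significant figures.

The Hohmann ellipse has a_t = (r₁ + r₂)/2 = 16995 km.
Circular speed at r₁: v₁ = √(μ/r₁) = √(42830/4390) = 3.1235 km/s.
On the transfer ellipse at r₁, vis-viva gives v_p = √[μ(2/r₁ − 1/a_t)] = 4.1222 km/s.
First burn Δv₁ = |v_p − v₁| = 0.9987 km/s.
At r₂, v₂ = √(μ/r₂) = 1.2029 km/s.
Transfer-orbit speed at r₂: v_a = √[μ(2/r₂ − 1/a_t)] = 0.61136 km/s.
Second burn Δv₂ = |v₂ − v_a| = 0.5915 km/s.
Δv = Δv₁ + Δv₂ = 0.9987 + 0.5915 = 1.590 km/s.

Δv = 1.59 km/s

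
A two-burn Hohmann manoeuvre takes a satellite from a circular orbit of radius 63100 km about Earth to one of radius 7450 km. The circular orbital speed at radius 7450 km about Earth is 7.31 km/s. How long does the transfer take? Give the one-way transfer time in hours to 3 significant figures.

t = 9.16 hours

From the circular-orbit relation v² = μ/r at r = 7450 km: μ = v²r = (7.31)² × 7450 = 3.98099×10^5 km³/s².
Transfer-ellipse semi-major axis a_t = (r₁ + r₂)/2 = (63100 + 7450)/2 = 35275 km.
By Kepler's third law the transfer-orbit period is T = 2π√(a_t³/μ), so t = T/2 = 32990 s.
Converting: 32990 s ÷ 3600 s/hour = 9.16 hours.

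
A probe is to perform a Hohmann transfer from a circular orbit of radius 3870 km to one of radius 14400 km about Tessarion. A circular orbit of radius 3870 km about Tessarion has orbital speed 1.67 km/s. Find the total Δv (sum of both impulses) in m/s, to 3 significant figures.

Δv = 729 m/s

From the circular-orbit relation v² = μ/r at r = 3870 km: μ = v²r = (1.67)² × 3870 = 10793.0 km³/s².
Transfer-ellipse semi-major axis a_t = (r₁ + r₂)/2 = (3870 + 14400)/2 = 9135 km.
At r₁ the circular-orbit speed is v₁ = √(μ/r₁) = 1.67000 km/s.
On the transfer ellipse at r₁, vis-viva equation gives v_p = √[μ(2/r₁ − 1/a_t)] = 2.09673 km/s.
First burn Δv₁ = |v_p − v₁| = 0.42673 km/s.
Circular speed at r₂: v₂ = √(μ/r₂) = 0.86575 km/s.
Transfer-orbit speed at r₂: v_a = √[μ(2/r₂ − 1/a_t)] = 0.56350 km/s.
Second burn Δv₂ = |v₂ − v_a| = 0.30225 km/s.
Total Δv = Δv₁ + Δv₂ = 0.7290 km/s.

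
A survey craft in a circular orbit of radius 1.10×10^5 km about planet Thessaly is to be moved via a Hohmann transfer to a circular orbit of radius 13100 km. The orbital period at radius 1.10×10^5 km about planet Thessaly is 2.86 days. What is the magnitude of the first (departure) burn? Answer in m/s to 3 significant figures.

From Kepler's third law T² = 4π²r³/μ at r = 1.10×10^5 km, T = 2.86 days = 2.86 × 86400 s = 2.47104×10^5 s: μ = 4π²r³/T² = 8.60554×10^5 km³/s².
The Hohmann ellipse has a_t = (r₁ + r₂)/2 = 61550 km.
On the circular orbit at r = 1.100×10^5 km, v_c = √(μ/r) = 2.797 km/s.
Transfer-orbit speed at the same r (vis-viva, a = a_t): v_t = √[μ(2/r − 1/a_t)] = 1.290 km/s.
Δv₁ = |v_t − v_c| = |1.290 − 2.797| = 1.507 km/s.

Δv₁ = 1510 m/s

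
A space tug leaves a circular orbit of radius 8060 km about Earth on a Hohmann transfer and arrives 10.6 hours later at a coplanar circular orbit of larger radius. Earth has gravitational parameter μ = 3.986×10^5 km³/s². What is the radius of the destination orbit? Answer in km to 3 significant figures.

Transfer time t = 10.6 hours = 38160 s, and t = π√(a_t³/μ).
So a_t = (μ t²/π²)^(1/3) = (3.986×10^5 × (38160)² / π²)^(1/3) = 38888 km.
Since a_t = (r₁ + r₂)/2, r₂ = 2a_t − r₁ = 2×38888 − 8060 = 69716 km.

r₂ = 69700 km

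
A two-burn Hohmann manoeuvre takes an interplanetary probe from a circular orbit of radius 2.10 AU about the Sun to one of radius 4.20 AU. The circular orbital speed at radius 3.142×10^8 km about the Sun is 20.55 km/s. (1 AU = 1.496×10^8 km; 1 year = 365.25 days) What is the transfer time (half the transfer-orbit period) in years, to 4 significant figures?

t = 2.796 years

From the circular-orbit relation v² = μ/r at r = 3.142×10^8 km: μ = v²r = (20.55)² × 3.142×10^8 = 1.32687×10^11 km³/s².
In km: r₁ = 2.10 × 1.496×10^8 = 3.1416×10^8 km; r₂ = 4.20 × 1.496×10^8 = 6.2832×10^8 km.
Semi-major axis of the transfer orbit: a_t = (3.1416×10^8 + 6.2832×10^8)/2 = 4.7124×10^8 km.
Transfer time t = π√(a_t³/μ) = π√((4.7124×10^8)³ / 1.32687×10^11) = 8.823×10^7 s.
Converting: 8.823×10^7 s ÷ 3.15576×10^7 s/year (365.25 × 86400) = 2.796 years.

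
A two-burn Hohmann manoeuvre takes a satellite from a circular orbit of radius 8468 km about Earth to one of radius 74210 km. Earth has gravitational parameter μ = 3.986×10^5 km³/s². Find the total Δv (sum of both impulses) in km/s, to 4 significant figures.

Δv = 3.600 km/s

The Hohmann ellipse has a_t = (r₁ + r₂)/2 = 41339 km.
Circular speed at r₁: v₁ = √(μ/r₁) = √(3.986×10^5/8468) = 6.86085 km/s.
On the transfer ellipse at r₁, v² = μ(2/r − 1/a) gives v_p = √[μ(2/r₁ − 1/a_t)] = 9.19241 km/s.
First burn Δv₁ = |v_p − v₁| = 2.3316 km/s.
Circular speed at r₂: v₂ = √(μ/r₂) = 2.3176 km/s.
Transfer-orbit speed at r₂: v_a = √[μ(2/r₂ − 1/a_t)] = 1.0489 km/s.
Second burn Δv₂ = |v₂ − v_a| = 1.2687 km/s.
Total Δv = Δv₁ + Δv₂ = 3.600 km/s.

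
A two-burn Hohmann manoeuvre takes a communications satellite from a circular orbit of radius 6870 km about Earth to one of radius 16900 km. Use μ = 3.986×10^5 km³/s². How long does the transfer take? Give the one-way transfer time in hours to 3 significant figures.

t = 1.79 hours

Transfer-ellipse semi-major axis a_t = (r₁ + r₂)/2 = (6870 + 16900)/2 = 11885 km.
By Kepler's third law the transfer-orbit period is T = 2π√(a_t³/μ), so t = T/2 = 6447 s.
Converting: 6447 s ÷ 3600 s/hour = 1.79 hours.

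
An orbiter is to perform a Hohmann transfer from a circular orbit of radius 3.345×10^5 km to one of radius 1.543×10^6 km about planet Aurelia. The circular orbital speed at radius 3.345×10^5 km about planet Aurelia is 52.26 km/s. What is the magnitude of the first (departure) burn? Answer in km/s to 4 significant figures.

From the circular-orbit relation v² = μ/r at r = 3.345×10^5 km: μ = v²r = (52.26)² × 3.345×10^5 = 9.13555×10^8 km³/s².
The Hohmann ellipse has a_t = (r₁ + r₂)/2 = 9.3875×10^5 km.
On the circular orbit at r = 3.345×10^5 km, v_c = √(μ/r) = 52.26 km/s.
Vis-viva on the transfer ellipse at r = 3.345×10^5 km gives v_t = √[μ(2/r − 1/a_t)] = 67.00 km/s.
Δv₁ = |v_t − v_c| = |67.00 − 52.26| = 14.74 km/s.

Δv₁ = 14.74 km/s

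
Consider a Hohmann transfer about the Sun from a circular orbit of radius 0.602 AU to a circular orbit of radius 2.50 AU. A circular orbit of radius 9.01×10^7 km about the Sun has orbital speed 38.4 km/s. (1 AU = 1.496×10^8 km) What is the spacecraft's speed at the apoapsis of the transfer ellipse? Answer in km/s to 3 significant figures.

v = 11.7 km/s

From the circular-orbit relation v² = μ/r at r = 9.01×10^7 km: μ = v²r = (38.4)² × 9.01×10^7 = 1.32858×10^11 km³/s².
In km: r₁ = 0.602 × 1.496×10^8 = 9.00592×10^7 km; r₂ = 2.50 × 1.496×10^8 = 3.740×10^8 km.
The Hohmann ellipse has a_t = (r₁ + r₂)/2 = 2.320296×10^8 km.
The apoapsis of the transfer ellipse is at r = 3.740×10^8 km.
From the vis-viva equation, v = √[μ(2/r − 1/a_t)] = 11.74 km/s.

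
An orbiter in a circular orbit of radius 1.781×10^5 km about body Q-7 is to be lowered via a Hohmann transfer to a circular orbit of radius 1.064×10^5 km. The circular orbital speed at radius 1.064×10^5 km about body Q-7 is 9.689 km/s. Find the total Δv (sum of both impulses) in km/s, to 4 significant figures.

Δv = 2.164 km/s

From the circular-orbit relation v² = μ/r at r = 1.064×10^5 km: μ = v²r = (9.689)² × 1.064×10^5 = 9.98848×10^6 km³/s².
Semi-major axis of the transfer orbit: a_t = (1.781×10^5 + 1.064×10^5)/2 = 1.4225×10^5 km.
At r₁ the circular-orbit speed is v₁ = √(μ/r₁) = 7.489 km/s.
Transfer-orbit speed at r₁ (v² = μ(2/r − 1/a)): v_a = √[μ(2/r₁ − 1/a_t)] = 6.477 km/s.
First burn Δv₁ = |v_a − v₁| = 1.012 km/s.
At r₂, v₂ = √(μ/r₂) = 9.6890 km/s.
Transfer-orbit speed at r₂: v_p = √[μ(2/r₂ − 1/a_t)] = 10.841 km/s.
Second burn Δv₂ = |v₂ − v_p| = 1.152 km/s.
Total Δv = Δv₁ + Δv₂ = 2.164 km/s.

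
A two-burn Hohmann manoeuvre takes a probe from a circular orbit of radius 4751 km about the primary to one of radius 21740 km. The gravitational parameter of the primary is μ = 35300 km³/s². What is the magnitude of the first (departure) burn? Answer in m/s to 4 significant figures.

Δv₁ = 766.3 m/s

Semi-major axis of the transfer orbit: a_t = (4751 + 21740)/2 = 13245.5 km.
On the circular orbit at r = 4751 km, v_c = √(μ/r) = 2.7258 km/s.
Transfer-orbit speed at the same r (vis-viva, a = a_t): v_t = √[μ(2/r − 1/a_t)] = 3.4921 km/s.
Δv₁ = |v_t − v_c| = |3.4921 − 2.7258| = 0.7663 km/s.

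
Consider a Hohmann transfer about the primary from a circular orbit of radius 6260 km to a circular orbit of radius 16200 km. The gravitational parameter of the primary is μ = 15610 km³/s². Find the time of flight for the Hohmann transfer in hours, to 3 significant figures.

t = 8.31 hours

The Hohmann ellipse has a_t = (r₁ + r₂)/2 = 11230 km.
By Kepler's third law the transfer-orbit period is T = 2π√(a_t³/μ), so t = T/2 = 29920 s.
Converting: 29920 s ÷ 3600 s/hour = 8.31 hours.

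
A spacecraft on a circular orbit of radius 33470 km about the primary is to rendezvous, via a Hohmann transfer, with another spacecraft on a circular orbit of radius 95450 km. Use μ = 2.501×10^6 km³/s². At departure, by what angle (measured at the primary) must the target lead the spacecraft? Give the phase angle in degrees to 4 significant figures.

φ = 80.10°

Transfer-ellipse semi-major axis a_t = (r₁ + r₂)/2 = (33470 + 95450)/2 = 64460 km.
The half-period of the transfer ellipse is t = π√(a_t³/μ) = 32510 s.
Target angular speed ω₂ = √(μ/r₂³) = 5.363×10^-5 rad/s.
Angle swept by the target during transfer: ω₂·t = 1.7435 rad = 99.90°.
The spacecraft traverses 180° on the transfer ellipse, so the target must lead by 180° − 99.90° = 80.10°.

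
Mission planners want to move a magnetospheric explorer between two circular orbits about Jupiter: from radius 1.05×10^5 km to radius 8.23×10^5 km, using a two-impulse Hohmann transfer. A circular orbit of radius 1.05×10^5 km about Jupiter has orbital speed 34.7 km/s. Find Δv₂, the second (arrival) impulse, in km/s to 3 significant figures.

From the circular-orbit relation v² = μ/r at r = 1.05×10^5 km: μ = v²r = (34.7)² × 1.05×10^5 = 1.26429×10^8 km³/s².
Semi-major axis of the transfer orbit: a_t = (1.050×10^5 + 8.230×10^5)/2 = 4.640×10^5 km.
On the circular orbit at r = 8.230×10^5 km, v_c = √(μ/r) = 12.394 km/s.
Vis-viva on the transfer ellipse at r = 8.230×10^5 km gives v_t = √[μ(2/r − 1/a_t)] = 5.8960 km/s.
Δv₂ = |v_t − v_c| = |5.8960 − 12.394| = 6.498 km/s.

Δv₂ = 6.50 km/s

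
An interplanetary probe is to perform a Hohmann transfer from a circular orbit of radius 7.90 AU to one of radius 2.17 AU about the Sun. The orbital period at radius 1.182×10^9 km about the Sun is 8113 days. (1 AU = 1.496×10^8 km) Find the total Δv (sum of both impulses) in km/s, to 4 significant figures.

From Kepler's third law T² = 4π²r³/μ at r = 1.182×10^9 km, T = 8113 days = 8113 × 86400 s = 7.009632×10^8 s: μ = 4π²r³/T² = 1.32685×10^11 km³/s².
In km: r₁ = 7.90 × 1.496×10^8 = 1.18184×10^9 km; r₂ = 2.17 × 1.496×10^8 = 3.24632×10^8 km.
Transfer-ellipse semi-major axis a_t = (r₁ + r₂)/2 = (1.18184×10^9 + 3.24632×10^8)/2 = 7.53236×10^8 km.
Circular speed at r₁: v₁ = √(μ/r₁) = √(1.32685×10^11/1.18184×10^9) = 10.596 km/s.
On the transfer ellipse at r₁, vis-viva gives v_a = √[μ(2/r₁ − 1/a_t)] = 6.9560 km/s.
First burn Δv₁ = |v_a − v₁| = 3.640 km/s.
At r₂, v₂ = √(μ/r₂) = 20.217 km/s.
Transfer-orbit speed at r₂: v_p = √[μ(2/r₂ − 1/a_t)] = 25.324 km/s.
Second burn Δv₂ = |v₂ − v_p| = 5.107 km/s.
Δv = Δv₁ + Δv₂ = 3.640 + 5.107 = 8.747 km/s.

Δv = 8.747 km/s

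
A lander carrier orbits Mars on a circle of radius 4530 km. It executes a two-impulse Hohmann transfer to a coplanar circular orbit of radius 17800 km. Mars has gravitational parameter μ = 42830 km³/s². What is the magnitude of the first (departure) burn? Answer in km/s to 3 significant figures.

Transfer-ellipse semi-major axis a_t = (r₁ + r₂)/2 = (4530 + 17800)/2 = 11165 km.
On the circular orbit at r = 4530 km, v_c = √(μ/r) = 3.07486 km/s.
Transfer-orbit speed at the same r (vis-viva, a = a_t): v_t = √[μ(2/r − 1/a_t)] = 3.88245 km/s.
Δv₁ = |v_t − v_c| = |3.88245 − 3.07486| = 0.8076 km/s.

Δv₁ = 0.808 km/s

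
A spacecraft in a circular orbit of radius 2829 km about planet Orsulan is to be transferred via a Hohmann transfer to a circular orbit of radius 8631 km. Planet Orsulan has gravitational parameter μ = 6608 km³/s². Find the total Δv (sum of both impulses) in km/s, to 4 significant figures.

Δv = 0.6076 km/s

Semi-major axis of the transfer orbit: a_t = (2829 + 8631)/2 = 5730 km.
At r₁ the circular-orbit speed is v₁ = √(μ/r₁) = 1.5283 km/s.
On the transfer ellipse at r₁, v² = μ(2/r − 1/a) gives v_p = √[μ(2/r₁ − 1/a_t)] = 1.8757 km/s.
First burn Δv₁ = |v_p − v₁| = 0.3474 km/s.
At r₂, v₂ = √(μ/r₂) = 0.8750 km/s.
Transfer-orbit speed at r₂: v_a = √[μ(2/r₂ − 1/a_t)] = 0.6148 km/s.
Second burn Δv₂ = |v₂ − v_a| = 0.2602 km/s.
Δv = Δv₁ + Δv₂ = 0.3474 + 0.2602 = 0.6076 km/s.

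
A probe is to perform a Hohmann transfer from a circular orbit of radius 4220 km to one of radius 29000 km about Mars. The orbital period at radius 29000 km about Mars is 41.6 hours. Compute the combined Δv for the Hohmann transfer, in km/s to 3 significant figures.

Δv = 1.63 km/s

From Kepler's third law T² = 4π²r³/μ at r = 29000 km, T = 41.6 hours = 41.6 × 3600 s = 1.4976×10^5 s: μ = 4π²r³/T² = 42930.1 km³/s².
Transfer-ellipse semi-major axis a_t = (r₁ + r₂)/2 = (4220 + 29000)/2 = 16610 km.
At r₁ the circular-orbit speed is v₁ = √(μ/r₁) = 3.1895 km/s.
Transfer-orbit speed at r₁ (v² = μ(2/r − 1/a)): v_p = √[μ(2/r₁ − 1/a_t)] = 4.2144 km/s.
First burn Δv₁ = |v_p − v₁| = 1.025 km/s.
Circular speed at r₂: v₂ = √(μ/r₂) = 1.2167 km/s.
Transfer-orbit speed at r₂: v_a = √[μ(2/r₂ − 1/a_t)] = 0.61327 km/s.
Second burn Δv₂ = |v₂ − v_a| = 0.6034 km/s.
Total Δv = Δv₁ + Δv₂ = 1.628 km/s.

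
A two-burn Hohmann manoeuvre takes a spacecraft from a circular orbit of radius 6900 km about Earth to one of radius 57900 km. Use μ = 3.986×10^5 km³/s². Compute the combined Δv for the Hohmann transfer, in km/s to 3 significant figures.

Δv = 3.97 km/s

Semi-major axis of the transfer orbit: a_t = (6900 + 57900)/2 = 32400 km.
At r₁ the circular-orbit speed is v₁ = √(μ/r₁) = 7.60053 km/s.
Transfer-orbit speed at r₁ (vis-viva equation): v_p = √[μ(2/r₁ − 1/a_t)] = 10.1604 km/s.
First burn Δv₁ = |v_p − v₁| = 2.560 km/s.
Circular speed at r₂: v₂ = √(μ/r₂) = 2.624 km/s.
Transfer-orbit speed at r₂: v_a = √[μ(2/r₂ − 1/a_t)] = 1.211 km/s.
Second burn Δv₂ = |v₂ − v_a| = 1.413 km/s.
Total Δv = Δv₁ + Δv₂ = 3.973 km/s.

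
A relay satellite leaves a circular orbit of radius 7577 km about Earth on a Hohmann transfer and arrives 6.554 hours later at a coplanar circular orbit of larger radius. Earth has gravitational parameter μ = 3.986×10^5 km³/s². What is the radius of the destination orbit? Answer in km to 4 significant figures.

r₂ = 48870 km

Transfer time t = 6.554 hours = 23594.4 s, and t = π√(a_t³/μ).
So a_t = (μ t²/π²)^(1/3) = (3.986×10^5 × (23594.4)² / π²)^(1/3) = 28224 km.
Since a_t = (r₁ + r₂)/2, r₂ = 2a_t − r₁ = 2×28224 − 7577 = 48871 km.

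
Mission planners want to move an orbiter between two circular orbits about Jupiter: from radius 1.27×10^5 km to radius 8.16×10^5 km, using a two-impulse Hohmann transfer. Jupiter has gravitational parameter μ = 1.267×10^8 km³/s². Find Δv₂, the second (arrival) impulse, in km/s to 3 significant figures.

Δv₂ = 5.99 km/s

The Hohmann ellipse has a_t = (r₁ + r₂)/2 = 4.715×10^5 km.
Circular speed at r = 8.160×10^5 km: v_c = √(μ/r) = 12.461 km/s.
Vis-viva on the transfer ellipse at r = 8.160×10^5 km gives v_t = √[μ(2/r − 1/a_t)] = 6.4670 km/s.
Δv₂ = |v_t − v_c| = |6.4670 − 12.461| = 5.994 km/s.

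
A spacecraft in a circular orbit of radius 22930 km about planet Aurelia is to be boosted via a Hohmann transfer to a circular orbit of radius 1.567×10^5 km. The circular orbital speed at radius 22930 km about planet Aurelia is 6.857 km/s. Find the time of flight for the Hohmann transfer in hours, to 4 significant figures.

From the circular-orbit relation v² = μ/r at r = 22930 km: μ = v²r = (6.857)² × 22930 = 1.07813×10^6 km³/s².
Semi-major axis of the transfer orbit: a_t = (22930 + 1.567×10^5)/2 = 89815 km.
By Kepler's third law the transfer-orbit period is T = 2π√(a_t³/μ), so t = T/2 = 81440 s.
Converting: 81440 s ÷ 3600 s/hour = 22.62 hours.

t = 22.62 hours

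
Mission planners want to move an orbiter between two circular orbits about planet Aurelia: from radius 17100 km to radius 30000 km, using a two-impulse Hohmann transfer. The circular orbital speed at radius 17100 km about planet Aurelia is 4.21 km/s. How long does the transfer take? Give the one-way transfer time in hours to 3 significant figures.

t = 5.73 hours

From the circular-orbit relation v² = μ/r at r = 17100 km: μ = v²r = (4.21)² × 17100 = 3.03082×10^5 km³/s².
Transfer-ellipse semi-major axis a_t = (r₁ + r₂)/2 = (17100 + 30000)/2 = 23550 km.
By Kepler's third law the transfer-orbit period is T = 2π√(a_t³/μ), so t = T/2 = 20620 s.
Converting: 20620 s ÷ 3600 s/hour = 5.73 hours.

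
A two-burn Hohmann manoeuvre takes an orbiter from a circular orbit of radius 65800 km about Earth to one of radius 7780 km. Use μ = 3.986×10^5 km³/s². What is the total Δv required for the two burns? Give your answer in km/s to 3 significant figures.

Δv = 3.74 km/s

Transfer-ellipse semi-major axis a_t = (r₁ + r₂)/2 = (65800 + 7780)/2 = 36790 km.
At r₁ the circular-orbit speed is v₁ = √(μ/r₁) = 2.461 km/s.
Transfer-orbit speed at r₁ (vis-viva): v_a = √[μ(2/r₁ − 1/a_t)] = 1.132 km/s.
First burn Δv₁ = |v_a − v₁| = 1.329 km/s.
At r₂, v₂ = √(μ/r₂) = 7.158 km/s.
Transfer-orbit speed at r₂: v_p = √[μ(2/r₂ − 1/a_t)] = 9.573 km/s.
Second burn Δv₂ = |v₂ − v_p| = 2.415 km/s.
Total Δv = Δv₁ + Δv₂ = 3.744 km/s.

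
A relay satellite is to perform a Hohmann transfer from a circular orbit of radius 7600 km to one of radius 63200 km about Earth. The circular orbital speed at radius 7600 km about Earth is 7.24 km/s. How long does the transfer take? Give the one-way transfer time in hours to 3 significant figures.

t = 9.21 hours

From the circular-orbit relation v² = μ/r at r = 7600 km: μ = v²r = (7.24)² × 7600 = 3.98374×10^5 km³/s².
Transfer-ellipse semi-major axis a_t = (r₁ + r₂)/2 = (7600 + 63200)/2 = 35400 km.
Half the transfer-orbit period gives t = π√(a_t³/μ) = 33150 s.
Converting: 33150 s ÷ 3600 s/hour = 9.21 hours.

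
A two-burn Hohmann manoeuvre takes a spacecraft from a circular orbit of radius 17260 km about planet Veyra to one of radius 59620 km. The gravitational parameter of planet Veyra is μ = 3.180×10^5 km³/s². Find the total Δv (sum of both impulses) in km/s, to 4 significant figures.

Semi-major axis of the transfer orbit: a_t = (17260 + 59620)/2 = 38440 km.
At r₁ the circular-orbit speed is v₁ = √(μ/r₁) = 4.2923 km/s.
On the transfer ellipse at r₁, vis-viva gives v_p = √[μ(2/r₁ − 1/a_t)] = 5.3456 km/s.
First burn Δv₁ = |v_p − v₁| = 1.053 km/s.
Circular speed at r₂: v₂ = √(μ/r₂) = 2.3095 km/s.
Transfer-orbit speed at r₂: v_a = √[μ(2/r₂ − 1/a_t)] = 1.5476 km/s.
Second burn Δv₂ = |v₂ − v_a| = 0.7619 km/s.
Δv = Δv₁ + Δv₂ = 1.053 + 0.7619 = 1.815 km/s.

Δv = 1.815 km/s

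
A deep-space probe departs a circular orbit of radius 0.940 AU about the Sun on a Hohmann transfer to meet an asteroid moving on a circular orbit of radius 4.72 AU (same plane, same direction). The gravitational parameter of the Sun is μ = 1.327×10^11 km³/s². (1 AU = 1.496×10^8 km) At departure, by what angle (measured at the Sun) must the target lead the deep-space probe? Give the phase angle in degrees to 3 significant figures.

φ = 96.4°

In km: r₁ = 0.940 × 1.496×10^8 = 1.40624×10^8 km; r₂ = 4.72 × 1.496×10^8 = 7.06112×10^8 km.
Semi-major axis of the transfer orbit: a_t = (1.40624×10^8 + 7.06112×10^8)/2 = 4.23368×10^8 km.
The half-period of the transfer ellipse is t = π√(a_t³/μ) = 7.5126×10^7 s.
The target's mean motion on its circular orbit is ω₂ = √(μ/r₂³) = 1.9414×10^-8 rad/s.
Angle swept by the target during transfer: ω₂·t = 1.4585 rad = 83.57°.
The deep-space probe traverses 180° on the transfer ellipse, so the target must lead by 180° − 83.57° = 96.4°.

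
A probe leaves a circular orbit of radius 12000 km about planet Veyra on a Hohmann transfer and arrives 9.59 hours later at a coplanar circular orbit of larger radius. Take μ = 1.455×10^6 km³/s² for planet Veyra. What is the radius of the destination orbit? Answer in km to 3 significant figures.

r₂ = 1.00×10^5 km

Transfer time t = 9.59 hours = 34524 s, and t = π√(a_t³/μ).
So a_t = (μ t²/π²)^(1/3) = (1.455×10^6 × (34524)² / π²)^(1/3) = 56010 km.
Since a_t = (r₁ + r₂)/2, r₂ = 2a_t − r₁ = 2×56010 − 12000 = 1.0002×10^5 km.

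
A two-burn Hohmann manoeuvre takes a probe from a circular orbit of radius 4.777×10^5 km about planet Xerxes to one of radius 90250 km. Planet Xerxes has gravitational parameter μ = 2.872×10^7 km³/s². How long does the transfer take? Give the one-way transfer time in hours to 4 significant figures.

t = 24.64 hours

Semi-major axis of the transfer orbit: a_t = (4.777×10^5 + 90250)/2 = 2.83975×10^5 km.
Transfer time t = π√(a_t³/μ) = π√((2.83975×10^5)³ / 2.872×10^7) = 88710 s.
Converting: 88710 s ÷ 3600 s/hour = 24.64 hours.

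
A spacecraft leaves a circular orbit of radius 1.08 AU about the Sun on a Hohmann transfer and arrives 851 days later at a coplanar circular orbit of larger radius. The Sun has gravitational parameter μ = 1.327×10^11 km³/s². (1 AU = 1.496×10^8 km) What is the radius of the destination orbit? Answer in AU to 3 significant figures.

In km: r₁ = 1.08 × 1.496×10^8 = 1.61568×10^8 km.
Transfer time t = 851 days = 7.35264×10^7 s, and t = π√(a_t³/μ).
So a_t = (μ t²/π²)^(1/3) = (1.327×10^11 × (7.35264×10^7)² / π²)^(1/3) = 4.1734×10^8 km.
Since a_t = (r₁ + r₂)/2, r₂ = 2a_t − r₁ = 2×4.1734×10^8 − 1.61568×10^8 = 6.73112×10^8 km.
In AU: r₂ = 6.73112×10^8 / 1.496×10^8 = 4.50 AU.

r₂ = 4.50 AU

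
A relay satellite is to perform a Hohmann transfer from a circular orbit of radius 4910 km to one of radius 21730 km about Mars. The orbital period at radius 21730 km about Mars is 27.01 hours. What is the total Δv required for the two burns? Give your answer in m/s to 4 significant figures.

Δv = 1371 m/s

From Kepler's third law T² = 4π²r³/μ at r = 21730 km, T = 27.01 hours = 27.01 × 3600 s = 97236 s: μ = 4π²r³/T² = 42843.5 km³/s².
The Hohmann ellipse has a_t = (r₁ + r₂)/2 = 13320 km.
At r₁ the circular-orbit speed is v₁ = √(μ/r₁) = 2.954 km/s.
Transfer-orbit speed at r₁ (v² = μ(2/r − 1/a)): v_p = √[μ(2/r₁ − 1/a_t)] = 3.773 km/s.
First burn Δv₁ = |v_p − v₁| = 0.8190 km/s.
Circular speed at r₂: v₂ = √(μ/r₂) = 1.4041 km/s.
Transfer-orbit speed at r₂: v_a = √[μ(2/r₂ − 1/a_t)] = 0.85251 km/s.
Second burn Δv₂ = |v₂ − v_a| = 0.5516 km/s.
Total Δv = Δv₁ + Δv₂ = 1.371 km/s.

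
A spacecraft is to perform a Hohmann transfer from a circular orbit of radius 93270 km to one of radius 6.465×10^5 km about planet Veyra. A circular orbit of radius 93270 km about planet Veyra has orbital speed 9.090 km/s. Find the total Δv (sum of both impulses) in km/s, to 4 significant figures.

Δv = 4.646 km/s

From the circular-orbit relation v² = μ/r at r = 93270 km: μ = v²r = (9.090)² × 93270 = 7.70672×10^6 km³/s².
Transfer-ellipse semi-major axis a_t = (r₁ + r₂)/2 = (93270 + 6.465×10^5)/2 = 3.69885×10^5 km.
Circular speed at r₁: v₁ = √(μ/r₁) = √(7.70672×10^6/93270) = 9.09000 km/s.
Transfer-orbit speed at r₁ (vis-viva equation): v_p = √[μ(2/r₁ − 1/a_t)] = 12.0175 km/s.
First burn Δv₁ = |v_p − v₁| = 2.9275 km/s.
Circular speed at r₂: v₂ = √(μ/r₂) = 3.45263 km/s.
Transfer-orbit speed at r₂: v_a = √[μ(2/r₂ − 1/a_t)] = 1.73376 km/s.
Second burn Δv₂ = |v₂ − v_a| = 1.7189 km/s.
Δv = Δv₁ + Δv₂ = 2.9275 + 1.7189 = 4.646 km/s.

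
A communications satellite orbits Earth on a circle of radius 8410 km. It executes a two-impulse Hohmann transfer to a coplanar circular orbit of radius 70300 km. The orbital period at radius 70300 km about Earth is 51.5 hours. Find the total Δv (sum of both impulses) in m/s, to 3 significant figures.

Δv = 3600 m/s

From Kepler's third law T² = 4π²r³/μ at r = 70300 km, T = 51.5 hours = 51.5 × 3600 s = 1.854×10^5 s: μ = 4π²r³/T² = 3.99031×10^5 km³/s².
Transfer-ellipse semi-major axis a_t = (r₁ + r₂)/2 = (8410 + 70300)/2 = 39355 km.
Circular speed at r₁: v₁ = √(μ/r₁) = √(3.99031×10^5/8410) = 6.888 km/s.
Transfer-orbit speed at r₁ (vis-viva): v_p = √[μ(2/r₁ − 1/a_t)] = 9.206 km/s.
First burn Δv₁ = |v_p − v₁| = 2.318 km/s.
Circular speed at r₂: v₂ = √(μ/r₂) = 2.382 km/s.
Transfer-orbit speed at r₂: v_a = √[μ(2/r₂ − 1/a_t)] = 1.101 km/s.
Second burn Δv₂ = |v₂ − v_a| = 1.281 km/s.
Total Δv = Δv₁ + Δv₂ = 3.599 km/s.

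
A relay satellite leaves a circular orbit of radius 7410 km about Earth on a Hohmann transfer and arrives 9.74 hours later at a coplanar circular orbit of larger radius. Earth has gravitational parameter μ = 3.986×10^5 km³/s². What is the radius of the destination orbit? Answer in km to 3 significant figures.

r₂ = 66100 km

Transfer time t = 9.74 hours = 35064 s, and t = π√(a_t³/μ).
So a_t = (μ t²/π²)^(1/3) = (3.986×10^5 × (35064)² / π²)^(1/3) = 36755 km.
Since a_t = (r₁ + r₂)/2, r₂ = 2a_t − r₁ = 2×36755 − 7410 = 66100 km.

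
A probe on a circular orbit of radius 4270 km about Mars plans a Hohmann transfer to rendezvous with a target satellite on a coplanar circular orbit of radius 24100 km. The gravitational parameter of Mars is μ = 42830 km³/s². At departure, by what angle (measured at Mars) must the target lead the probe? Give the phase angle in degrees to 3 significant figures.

Transfer-ellipse semi-major axis a_t = (r₁ + r₂)/2 = (4270 + 24100)/2 = 14185 km.
The half-period of the transfer ellipse is t = π√(a_t³/μ) = 25646 s.
Target angular speed ω₂ = √(μ/r₂³) = 5.5316×10^-5 rad/s.
Angle swept by the target during transfer: ω₂·t = 1.4186 rad = 81.28°.
The probe traverses 180° on the transfer ellipse, so the target must lead by 180° − 81.28° = 98.7°.

φ = 98.7°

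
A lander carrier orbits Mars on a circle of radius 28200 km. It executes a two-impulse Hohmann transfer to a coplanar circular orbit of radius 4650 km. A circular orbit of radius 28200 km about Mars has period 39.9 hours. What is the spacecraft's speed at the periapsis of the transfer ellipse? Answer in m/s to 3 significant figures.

v = 3980 m/s

From Kepler's third law T² = 4π²r³/μ at r = 28200 km, T = 39.9 hours = 39.9 × 3600 s = 1.4364×10^5 s: μ = 4π²r³/T² = 42909.8 km³/s².
Semi-major axis of the transfer orbit: a_t = (28200 + 4650)/2 = 16425 km.
At periapsis, r = 4650 km.
From the vis-viva equation, v = √[μ(2/r − 1/a_t)] = 3.980 km/s.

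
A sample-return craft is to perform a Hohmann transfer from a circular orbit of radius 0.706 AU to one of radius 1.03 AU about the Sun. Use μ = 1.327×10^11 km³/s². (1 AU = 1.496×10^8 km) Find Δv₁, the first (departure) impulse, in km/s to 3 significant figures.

In km: r₁ = 0.706 × 1.496×10^8 = 1.056176×10^8 km; r₂ = 1.03 × 1.496×10^8 = 1.54088×10^8 km.
Semi-major axis of the transfer orbit: a_t = (1.056176×10^8 + 1.54088×10^8)/2 = 1.298528×10^8 km.
Circular speed at r = 1.056176×10^8 km: v_c = √(μ/r) = 35.446 km/s.
Vis-viva on the transfer ellipse at r = 1.056176×10^8 km gives v_t = √[μ(2/r − 1/a_t)] = 38.612 km/s.
Δv₁ = |v_t − v_c| = |38.612 − 35.446| = 3.166 km/s.

Δv₁ = 3.17 km/s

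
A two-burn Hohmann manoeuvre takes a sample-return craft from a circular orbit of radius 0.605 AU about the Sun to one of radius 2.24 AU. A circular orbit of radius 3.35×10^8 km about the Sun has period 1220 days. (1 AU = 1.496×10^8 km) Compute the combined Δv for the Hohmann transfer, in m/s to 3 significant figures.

From Kepler's third law T² = 4π²r³/μ at r = 3.35×10^8 km, T = 1220 days = 1220 × 86400 s = 1.05408×10^8 s: μ = 4π²r³/T² = 1.33582×10^11 km³/s².
In km: r₁ = 0.605 × 1.496×10^8 = 9.0508×10^7 km; r₂ = 2.24 × 1.496×10^8 = 3.35104×10^8 km.
Semi-major axis of the transfer orbit: a_t = (9.0508×10^7 + 3.35104×10^8)/2 = 2.12806×10^8 km.
At r₁ the circular-orbit speed is v₁ = √(μ/r₁) = 38.418 km/s.
On the transfer ellipse at r₁, vis-viva equation gives v_p = √[μ(2/r₁ − 1/a_t)] = 48.209 km/s.
First burn Δv₁ = |v_p − v₁| = 9.791 km/s.
Circular speed at r₂: v₂ = √(μ/r₂) = 19.966 km/s.
Transfer-orbit speed at r₂: v_a = √[μ(2/r₂ − 1/a_t)] = 13.021 km/s.
Second burn Δv₂ = |v₂ − v_a| = 6.945 km/s.
Δv = Δv₁ + Δv₂ = 9.791 + 6.945 = 16.74 km/s.

Δv = 16700 m/s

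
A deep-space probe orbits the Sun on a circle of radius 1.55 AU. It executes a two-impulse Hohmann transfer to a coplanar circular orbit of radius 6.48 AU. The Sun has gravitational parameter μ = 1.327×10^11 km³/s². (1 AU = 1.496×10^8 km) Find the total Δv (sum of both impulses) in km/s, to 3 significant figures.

Δv = 10.9 km/s

In km: r₁ = 1.55 × 1.496×10^8 = 2.3188×10^8 km; r₂ = 6.48 × 1.496×10^8 = 9.69408×10^8 km.
The Hohmann ellipse has a_t = (r₁ + r₂)/2 = 6.00644×10^8 km.
Circular speed at r₁: v₁ = √(μ/r₁) = √(1.327×10^11/2.3188×10^8) = 23.922 km/s.
On the transfer ellipse at r₁, v² = μ(2/r − 1/a) gives v_p = √[μ(2/r₁ − 1/a_t)] = 30.391 km/s.
First burn Δv₁ = |v_p − v₁| = 6.469 km/s.
Circular speed at r₂: v₂ = √(μ/r₂) = 11.70 km/s.
Transfer-orbit speed at r₂: v_a = √[μ(2/r₂ − 1/a_t)] = 7.270 km/s.
Second burn Δv₂ = |v₂ − v_a| = 4.430 km/s.
Δv = Δv₁ + Δv₂ = 6.469 + 4.430 = 10.90 km/s.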